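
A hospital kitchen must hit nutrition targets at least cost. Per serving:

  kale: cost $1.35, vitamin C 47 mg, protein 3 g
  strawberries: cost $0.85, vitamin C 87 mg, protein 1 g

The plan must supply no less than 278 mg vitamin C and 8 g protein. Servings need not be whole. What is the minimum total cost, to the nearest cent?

$4.46

Minimising a linear cost over {vitamin C ≥ 278, protein ≥ 8, servings ≥ 0} — the optimum is at a vertex, using one or two foods.
kale only: max(278/47, 8/3) = 5.915 servings → $7.99.
strawberries only: max(278/87, 8/1) = 8 servings → $6.80.
kale + strawberries with both tight: 1.953 servings and 2.14 servings → $4.46.
The minimum over all feasible corners is $4.46.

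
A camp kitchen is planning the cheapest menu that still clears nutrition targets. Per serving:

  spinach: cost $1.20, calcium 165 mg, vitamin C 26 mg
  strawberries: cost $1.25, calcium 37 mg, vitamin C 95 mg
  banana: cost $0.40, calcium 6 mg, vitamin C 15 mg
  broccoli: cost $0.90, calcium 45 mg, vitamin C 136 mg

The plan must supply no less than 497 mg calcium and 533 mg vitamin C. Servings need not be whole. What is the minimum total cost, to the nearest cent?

$5.63

spinach only: max(497/165, 533/26) = 20.5 servings → $24.60.
strawberries only: max(497/37, 533/95) = 13.43 servings → $16.79.
banana only: max(497/6, 533/15) = 82.83 servings → $33.13.
broccoli only: max(497/45, 533/136) = 11.04 servings → $9.94.
spinach + strawberries with both tight: 1.869 servings and 5.099 servings → $8.62.
spinach + banana with both tight: 1.836 servings and 32.35 servings → $15.14.
spinach + broccoli with both tight: 2.05 servings and 3.527 servings → $5.63.
strawberries + banana: intersection lies outside the first quadrant.
strawberries + broccoli: the both-tight solution has a negative serving — not a feasible corner.
banana + broccoli: the both-tight solution has a negative serving — not a feasible corner.
Cheapest feasible corner: $5.63.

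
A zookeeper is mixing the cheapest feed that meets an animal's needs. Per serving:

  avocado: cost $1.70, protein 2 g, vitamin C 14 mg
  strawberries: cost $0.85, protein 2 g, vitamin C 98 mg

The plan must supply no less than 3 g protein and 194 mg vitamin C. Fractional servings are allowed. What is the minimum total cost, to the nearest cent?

$1.68

Check every corner: each single food scaled to meet both minima, and each pair solved so both constraints bind.
avocado only: max(3/2, 194/14) = 13.86 servings → $23.56.
strawberries only: max(3/2, 194/98) = 1.98 servings → $1.68.
avocado + strawberries with both targets exact would need a negative amount; discard.
So the least-cost plan costs $1.68.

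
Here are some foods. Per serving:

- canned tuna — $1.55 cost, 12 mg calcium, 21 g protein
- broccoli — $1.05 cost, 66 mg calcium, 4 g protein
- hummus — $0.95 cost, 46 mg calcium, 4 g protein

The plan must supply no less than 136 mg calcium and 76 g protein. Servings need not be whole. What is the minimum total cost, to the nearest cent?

$6.71

An LP optimum is at a vertex; with two nutrient constraints at most two foods are used. Check each candidate.
canned tuna only: max(136/12, 76/21) = 11.33 servings → $17.57.
broccoli only: max(136/66, 76/4) = 19 servings → $19.95.
hummus only: max(136/46, 76/4) = 19 servings → $18.05.
canned tuna + broccoli with both tight: 3.342 servings and 1.453 servings → $6.71.
canned tuna + hummus with both tight: 3.216 servings and 2.118 servings → $7.00.
broccoli + hummus: intersection lies outside the first quadrant.
The minimum over all feasible corners is $6.71.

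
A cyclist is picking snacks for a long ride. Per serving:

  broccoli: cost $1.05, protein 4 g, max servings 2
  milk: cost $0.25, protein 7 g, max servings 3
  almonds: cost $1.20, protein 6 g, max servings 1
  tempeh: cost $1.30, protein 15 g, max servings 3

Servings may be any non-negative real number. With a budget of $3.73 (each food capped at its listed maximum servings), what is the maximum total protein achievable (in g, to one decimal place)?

55.4 g

Protein per dollar: milk 28, tempeh 11.54, almonds 5, broccoli 3.81.
Take 3 servings of milk: spends $0.75, +21.0 g protein (running total 21.0 g).
Take 2.292 servings of tempeh: spends $2.98, +34.4 g protein (running total 55.4 g).
Greedy by best ratio exhausts the cost allowance optimally: 55.4 g.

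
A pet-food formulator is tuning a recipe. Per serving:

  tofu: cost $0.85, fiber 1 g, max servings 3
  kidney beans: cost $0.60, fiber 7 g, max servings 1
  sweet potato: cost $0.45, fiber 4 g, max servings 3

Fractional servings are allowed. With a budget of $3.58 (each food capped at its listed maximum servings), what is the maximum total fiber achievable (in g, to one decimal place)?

20.9 g

Fiber per dollar: kidney beans 11.67, sweet potato 8.889, tofu 1.176.
Take 1 serving of kidney beans: spends $0.60, +7.0 g fiber (running total 7.0 g).
Take 3 servings of sweet potato: spends $1.35, +12.0 g fiber (running total 19.0 g).
Take 1.918 servings of tofu: spends $1.63, +1.9 g fiber (running total 20.9 g).
Greedy by best ratio exhausts the cost allowance optimally: 20.9 g.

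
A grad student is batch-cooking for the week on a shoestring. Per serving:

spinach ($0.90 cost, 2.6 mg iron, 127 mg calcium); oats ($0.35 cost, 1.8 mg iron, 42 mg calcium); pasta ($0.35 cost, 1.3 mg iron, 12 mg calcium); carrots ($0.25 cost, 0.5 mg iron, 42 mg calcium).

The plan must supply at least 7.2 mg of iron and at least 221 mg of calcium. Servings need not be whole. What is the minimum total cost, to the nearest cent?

Compare the cost at each extreme point of the feasible region.
spinach only: max(7.2/2.6, 221/127) = 2.769 servings → $2.49.
oats only: max(7.2/1.8, 221/42) = 5.262 servings → $1.84.
pasta only: max(7.2/1.3, 221/12) = 18.42 servings → $6.45.
carrots only: max(7.2/0.5, 221/42) = 14.4 servings → $3.60.
spinach + oats with both tight: 0.799 servings and 2.846 servings → $1.72.
spinach + pasta with both tight: 1.5 servings and 2.538 servings → $2.24.
spinach + carrots with both targets exact would need a negative amount; discard.
oats + pasta: the both-tight solution has a negative serving — not a feasible corner.
oats + carrots with both tight: 3.515 servings and 1.747 servings → $1.67.
pasta + carrots with both tight: 3.949 servings and 4.134 servings → $2.42.
Cheapest feasible corner: $1.67.

$1.67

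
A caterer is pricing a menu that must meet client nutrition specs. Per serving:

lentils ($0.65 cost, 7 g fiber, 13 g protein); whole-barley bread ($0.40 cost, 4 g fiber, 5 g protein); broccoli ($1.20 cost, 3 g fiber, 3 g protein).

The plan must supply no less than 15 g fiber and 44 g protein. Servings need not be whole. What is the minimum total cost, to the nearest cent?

$2.20

A basic optimal solution has at most two foods positive. Try each food alone and each pair with both targets met exactly.
lentils only: max(15/7, 44/13) = 3.385 servings → $2.20.
whole-barley bread only: max(15/4, 44/5) = 8.8 servings → $3.52.
broccoli only: max(15/3, 44/3) = 14.67 servings → $17.60.
lentils + whole-barley bread: the both-tight solution has a negative serving — not a feasible corner.
lentils + broccoli with both targets exact would need a negative amount; discard.
whole-barley bread + broccoli: the both-tight solution has a negative serving — not a feasible corner.
So the least-cost plan costs $2.20.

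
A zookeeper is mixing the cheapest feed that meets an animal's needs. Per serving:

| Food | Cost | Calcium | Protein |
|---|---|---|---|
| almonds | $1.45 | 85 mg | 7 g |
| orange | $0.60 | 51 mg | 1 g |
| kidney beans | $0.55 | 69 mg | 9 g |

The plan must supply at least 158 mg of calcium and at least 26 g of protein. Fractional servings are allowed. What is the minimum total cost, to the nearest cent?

$1.59

An LP optimum is at a vertex; with two nutrient constraints at most two foods are used. Check each candidate.
almonds only: max(158/85, 26/7) = 3.714 servings → $5.39.
orange only: max(158/51, 26/1) = 26 servings → $15.60.
kidney beans only: max(158/69, 26/9) = 2.889 servings → $1.59.
almonds + orange: intersection lies outside the first quadrant.
almonds + kidney beans: intersection lies outside the first quadrant.
orange + kidney beans: intersection lies outside the first quadrant.
So the least-cost plan costs $1.59.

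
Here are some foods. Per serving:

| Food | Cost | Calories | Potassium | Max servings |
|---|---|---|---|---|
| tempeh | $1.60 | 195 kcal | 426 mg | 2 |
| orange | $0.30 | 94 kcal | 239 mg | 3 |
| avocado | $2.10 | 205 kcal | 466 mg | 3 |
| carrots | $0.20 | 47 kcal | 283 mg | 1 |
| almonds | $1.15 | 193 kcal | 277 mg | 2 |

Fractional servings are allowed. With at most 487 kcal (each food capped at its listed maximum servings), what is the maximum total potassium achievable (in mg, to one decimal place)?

1359.2 mg

Potassium per kcal: carrots 6.021, orange 2.543, avocado 2.273, tempeh 2.185, almonds 1.435.
Take 1 serving of carrots: uses 47 kcal, +283.0 mg potassium (running total 283.0 mg).
Take 3 servings of orange: uses 282 kcal, +717.0 mg potassium (running total 1000.0 mg).
Take 0.7707 servings of avocado: uses 158 kcal, +359.2 mg potassium (running total 1359.2 mg).
Greedy by best ratio exhausts the calories allowance optimally: 1359.2 mg.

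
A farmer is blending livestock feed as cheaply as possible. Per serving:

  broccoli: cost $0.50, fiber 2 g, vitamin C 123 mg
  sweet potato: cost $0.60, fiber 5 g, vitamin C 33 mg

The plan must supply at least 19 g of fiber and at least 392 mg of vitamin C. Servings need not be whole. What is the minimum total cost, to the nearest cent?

$2.91

For a min-cost LP with two ≥-constraints, a basic feasible solution has at most two positive variables.
broccoli only: max(19/2, 392/123) = 9.5 servings → $4.75.
sweet potato only: max(19/5, 392/33) = 11.88 servings → $7.13.
broccoli + sweet potato with both tight: 2.428 servings and 2.829 servings → $2.91.
The minimum over all feasible corners is $2.91.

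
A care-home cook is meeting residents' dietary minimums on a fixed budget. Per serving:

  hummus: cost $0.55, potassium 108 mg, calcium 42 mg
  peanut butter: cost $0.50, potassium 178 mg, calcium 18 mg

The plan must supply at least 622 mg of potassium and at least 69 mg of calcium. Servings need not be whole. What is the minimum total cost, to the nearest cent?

$1.80

This is a tiny linear program; its minimum lies at a vertex of the feasible set. List the vertices and price them.
hummus only: max(622/108, 69/42) = 5.759 servings → $3.17.
peanut butter only: max(622/178, 69/18) = 3.833 servings → $1.92.
hummus + peanut butter with both tight: 0.1963 servings and 3.375 servings → $1.80.
So the least-cost plan costs $1.80.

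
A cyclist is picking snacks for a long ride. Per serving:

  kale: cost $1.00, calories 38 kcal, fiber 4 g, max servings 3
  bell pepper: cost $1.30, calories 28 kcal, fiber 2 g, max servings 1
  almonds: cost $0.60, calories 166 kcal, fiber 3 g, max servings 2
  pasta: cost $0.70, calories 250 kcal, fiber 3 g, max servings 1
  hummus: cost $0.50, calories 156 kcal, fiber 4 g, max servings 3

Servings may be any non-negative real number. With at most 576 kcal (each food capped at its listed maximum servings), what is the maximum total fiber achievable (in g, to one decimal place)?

Fiber per kcal: kale 0.1053, bell pepper 0.07143, hummus 0.02564, almonds 0.01807, pasta 0.012.
Take 3 servings of kale: uses 114 kcal, +12.0 g fiber (running total 12.0 g).
Take 1 serving of bell pepper: uses 28 kcal, +2.0 g fiber (running total 14.0 g).
Take 2.782 servings of hummus: uses 434 kcal, +11.1 g fiber (running total 25.1 g).
Greedy by best ratio exhausts the calories allowance optimally: 25.1 g.

25.1 g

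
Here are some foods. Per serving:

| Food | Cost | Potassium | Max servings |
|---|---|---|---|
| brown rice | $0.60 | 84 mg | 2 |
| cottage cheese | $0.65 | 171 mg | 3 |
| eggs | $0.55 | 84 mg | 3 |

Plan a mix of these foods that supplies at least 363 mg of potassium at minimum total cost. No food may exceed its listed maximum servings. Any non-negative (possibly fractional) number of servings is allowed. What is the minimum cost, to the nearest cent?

$1.38

Cost per mg of potassium: cottage cheese $0.0038, eggs $0.0065, brown rice $0.0071.
Take 2.123 servings of cottage cheese: +363.0 mg potassium for $1.38 (total $1.38, still need 0.0 mg).
Filling from the cheapest source first is optimal under one linear minimum: $1.38.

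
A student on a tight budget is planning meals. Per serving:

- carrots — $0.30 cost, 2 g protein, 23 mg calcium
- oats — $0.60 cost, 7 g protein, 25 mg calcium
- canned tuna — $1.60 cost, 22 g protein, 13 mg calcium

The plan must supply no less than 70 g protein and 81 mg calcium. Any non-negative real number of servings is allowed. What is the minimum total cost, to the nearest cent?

This is a tiny linear program; its minimum lies at a vertex of the feasible set. List the vertices and price them.
carrots only: max(70/2, 81/23) = 35 servings → $10.50.
oats only: max(70/7, 81/25) = 10 servings → $6.00.
canned tuna only: max(70/22, 81/13) = 6.231 servings → $9.97.
carrots + oats: intersection lies outside the first quadrant.
carrots + canned tuna with both tight: 1.817 servings and 3.017 servings → $5.37.
oats + canned tuna with both tight: 1.9 servings and 2.577 servings → $5.26.
The minimum over all feasible corners is $5.26.

$5.26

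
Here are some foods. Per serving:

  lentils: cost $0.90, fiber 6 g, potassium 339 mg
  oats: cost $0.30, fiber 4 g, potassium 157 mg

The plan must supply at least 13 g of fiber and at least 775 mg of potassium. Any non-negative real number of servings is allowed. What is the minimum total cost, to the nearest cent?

lentils only: max(13/6, 775/339) = 2.286 servings → $2.06.
oats only: max(13/4, 775/157) = 4.936 servings → $1.48.
lentils + oats with both targets exact would need a negative amount; discard.
The minimum over all feasible corners is $1.48.

$1.48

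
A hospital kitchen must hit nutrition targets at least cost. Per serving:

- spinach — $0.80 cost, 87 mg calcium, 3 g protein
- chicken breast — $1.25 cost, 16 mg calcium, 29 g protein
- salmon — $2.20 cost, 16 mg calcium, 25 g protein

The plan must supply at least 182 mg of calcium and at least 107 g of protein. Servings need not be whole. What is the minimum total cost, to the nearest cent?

$5.58

For a min-cost LP with two ≥-constraints, a basic feasible solution has at most two positive variables.
spinach only: max(182/87, 107/3) = 35.67 servings → $28.53.
chicken breast only: max(182/16, 107/29) = 11.38 servings → $14.22.
salmon only: max(182/16, 107/25) = 11.38 servings → $25.02.
spinach + chicken breast with both tight: 1.441 servings and 3.541 servings → $5.58.
spinach + salmon with both tight: 1.334 servings and 4.12 servings → $10.13.
chicken breast + salmon with both targets exact would need a negative amount; discard.
So the least-cost plan costs $5.58.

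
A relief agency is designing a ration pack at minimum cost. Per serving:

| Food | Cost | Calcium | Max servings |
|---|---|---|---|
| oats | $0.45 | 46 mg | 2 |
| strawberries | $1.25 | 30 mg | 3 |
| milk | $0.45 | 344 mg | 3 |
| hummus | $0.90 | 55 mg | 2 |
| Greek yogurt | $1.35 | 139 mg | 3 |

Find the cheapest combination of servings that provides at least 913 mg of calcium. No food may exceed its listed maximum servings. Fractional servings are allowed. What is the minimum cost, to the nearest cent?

Cost per mg of calcium: milk $0.0013, Greek yogurt $0.0097, oats $0.0098, hummus $0.0164, strawberries $0.0417.
Take 2.654 servings of milk: +913.0 mg calcium for $1.19 (total $1.19, still need 0.0 mg).
Greedy by cheapest-per-mg is optimal for a single linear constraint, so the minimum cost is $1.19.

$1.19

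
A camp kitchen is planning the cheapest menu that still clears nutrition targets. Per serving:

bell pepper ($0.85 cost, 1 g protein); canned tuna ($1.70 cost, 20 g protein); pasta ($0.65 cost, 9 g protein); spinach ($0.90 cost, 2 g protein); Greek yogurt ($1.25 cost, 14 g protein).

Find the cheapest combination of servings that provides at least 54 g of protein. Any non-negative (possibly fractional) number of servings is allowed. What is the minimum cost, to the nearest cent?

Cost per g of protein: pasta $0.0722, canned tuna $0.0850, Greek yogurt $0.0893, spinach $0.4500, bell pepper $0.8500.
With no serving limits, use only pasta: 54 g / 9 g = 6 servings × $0.65 = $3.90.

$3.90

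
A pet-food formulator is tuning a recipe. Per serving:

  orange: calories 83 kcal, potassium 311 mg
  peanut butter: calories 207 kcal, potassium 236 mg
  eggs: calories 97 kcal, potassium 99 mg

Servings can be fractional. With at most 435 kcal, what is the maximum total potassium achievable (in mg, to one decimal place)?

1629.9 mg

Potassium per kcal: orange 3.747, peanut butter 1.14, eggs 1.021.
With no serving limits, spend the whole calories allowance on orange: 435 kcal / 83 kcal × 311 mg = 1629.9 mg.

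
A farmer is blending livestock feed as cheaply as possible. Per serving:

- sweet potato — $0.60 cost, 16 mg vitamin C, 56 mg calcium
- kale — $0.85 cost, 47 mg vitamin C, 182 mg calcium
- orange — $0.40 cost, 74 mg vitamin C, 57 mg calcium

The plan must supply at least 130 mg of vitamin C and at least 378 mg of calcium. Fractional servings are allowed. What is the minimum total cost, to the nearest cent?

$1.84

An LP optimum is at a vertex; with two nutrient constraints at most two foods are used. Check each candidate.
sweet potato only: max(130/16, 378/56) = 8.125 servings → $4.88.
kale only: max(130/47, 378/182) = 2.766 servings → $2.35.
orange only: max(130/74, 378/57) = 6.632 servings → $2.65.
sweet potato + kale with both targets exact would need a negative amount; discard.
sweet potato + orange with both tight: 6.362 servings and 0.3812 servings → $3.97.
kale + orange with both tight: 1.906 servings and 0.5463 servings → $1.84.
The minimum over all feasible corners is $1.84.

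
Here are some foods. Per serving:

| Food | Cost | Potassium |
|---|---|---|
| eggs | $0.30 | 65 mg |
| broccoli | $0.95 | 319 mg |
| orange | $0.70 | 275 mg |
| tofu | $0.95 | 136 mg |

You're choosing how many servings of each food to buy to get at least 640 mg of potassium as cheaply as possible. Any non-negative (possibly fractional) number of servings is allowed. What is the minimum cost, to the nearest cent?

$1.63

Cost per mg of potassium: orange $0.0025, broccoli $0.0030, eggs $0.0046, tofu $0.0070.
With no serving limits, use only orange: 640 mg / 275 mg = 2.327 servings × $0.70 = $1.63.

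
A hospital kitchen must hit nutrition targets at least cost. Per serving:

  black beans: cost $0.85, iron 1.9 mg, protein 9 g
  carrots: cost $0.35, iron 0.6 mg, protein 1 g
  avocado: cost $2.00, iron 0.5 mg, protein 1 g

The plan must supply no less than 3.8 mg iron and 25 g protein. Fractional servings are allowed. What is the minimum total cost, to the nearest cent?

A basic optimal solution has at most two foods positive. Try each food alone and each pair with both targets met exactly.
black beans only: max(3.8/1.9, 25/9) = 2.778 servings → $2.36.
carrots only: max(3.8/0.6, 25/1) = 25 servings → $8.75.
avocado only: max(3.8/0.5, 25/1) = 25 servings → $50.00.
black beans + carrots: intersection lies outside the first quadrant.
black beans + avocado: the both-tight solution has a negative serving — not a feasible corner.
carrots + avocado with both targets exact would need a negative amount; discard.
So the least-cost plan costs $2.36.

$2.36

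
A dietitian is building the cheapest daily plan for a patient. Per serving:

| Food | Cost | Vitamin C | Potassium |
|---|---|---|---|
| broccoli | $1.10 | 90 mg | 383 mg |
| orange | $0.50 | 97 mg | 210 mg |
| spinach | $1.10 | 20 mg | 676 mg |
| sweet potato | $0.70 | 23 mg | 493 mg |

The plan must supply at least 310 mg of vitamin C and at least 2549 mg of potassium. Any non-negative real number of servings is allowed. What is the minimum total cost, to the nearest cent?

broccoli only: max(310/90, 2549/383) = 6.655 servings → $7.32.
orange only: max(310/97, 2549/210) = 12.14 servings → $6.07.
spinach only: max(310/20, 2549/676) = 15.5 servings → $17.05.
sweet potato only: max(310/23, 2549/493) = 13.48 servings → $9.43.
broccoli + orange with both targets exact would need a negative amount; discard.
broccoli + spinach with both tight: 2.982 servings and 2.081 servings → $5.57.
broccoli + sweet potato with both tight: 2.649 servings and 3.112 servings → $5.09.
orange + spinach with both tight: 2.584 servings and 2.968 servings → $4.56.
orange + sweet potato with both tight: 2.191 servings and 4.237 servings → $4.06.
spinach + sweet potato: intersection lies outside the first quadrant.
The minimum over all feasible corners is $4.06.

$4.06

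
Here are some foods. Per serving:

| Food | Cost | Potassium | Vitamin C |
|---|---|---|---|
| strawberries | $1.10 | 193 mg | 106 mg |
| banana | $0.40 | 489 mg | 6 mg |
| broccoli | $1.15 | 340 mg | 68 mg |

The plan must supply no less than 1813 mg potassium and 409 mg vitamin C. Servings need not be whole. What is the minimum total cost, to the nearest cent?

This is a tiny linear program; its minimum lies at a vertex of the feasible set. List the vertices and price them.
strawberries only: max(1813/193, 409/106) = 9.394 servings → $10.33.
banana only: max(1813/489, 409/6) = 68.17 servings → $27.27.
broccoli only: max(1813/340, 409/68) = 6.015 servings → $6.92.
strawberries + banana with both tight: 3.732 servings and 2.235 servings → $5.00.
strawberries + broccoli with both tight: 0.6884 servings and 4.942 servings → $6.44.
banana + broccoli: the both-tight solution has a negative serving — not a feasible corner.
Cheapest feasible corner: $5.00.

$5.00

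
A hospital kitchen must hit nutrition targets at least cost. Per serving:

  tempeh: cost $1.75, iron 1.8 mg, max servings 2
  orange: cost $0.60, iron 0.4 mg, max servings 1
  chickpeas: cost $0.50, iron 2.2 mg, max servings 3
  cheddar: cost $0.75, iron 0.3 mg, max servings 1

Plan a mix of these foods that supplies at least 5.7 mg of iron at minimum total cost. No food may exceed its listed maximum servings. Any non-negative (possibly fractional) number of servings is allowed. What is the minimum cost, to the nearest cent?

$1.30

Cost per mg of iron: chickpeas $0.2273, tempeh $0.9722, orange $1.5000, cheddar $2.5000.
Take 2.591 servings of chickpeas: +5.7 mg iron for $1.30 (total $1.30, still need 0.0 mg).
Filling from the cheapest source first is optimal under one linear minimum: $1.30.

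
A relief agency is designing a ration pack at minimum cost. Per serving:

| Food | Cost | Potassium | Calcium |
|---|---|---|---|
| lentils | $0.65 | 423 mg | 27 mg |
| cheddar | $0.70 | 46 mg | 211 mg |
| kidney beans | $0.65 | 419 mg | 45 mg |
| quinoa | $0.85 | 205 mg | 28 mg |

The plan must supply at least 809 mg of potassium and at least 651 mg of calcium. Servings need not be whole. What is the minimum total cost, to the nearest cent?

$2.98

lentils only: max(809/423, 651/27) = 24.11 servings → $15.67.
cheddar only: max(809/46, 651/211) = 17.59 servings → $12.31.
kidney beans only: max(809/419, 651/45) = 14.47 servings → $9.40.
quinoa only: max(809/205, 651/28) = 23.25 servings → $19.76.
lentils + cheddar with both tight: 1.599 servings and 2.881 servings → $3.06.
lentils + kidney beans with both targets exact would need a negative amount; discard.
lentils + quinoa: the both-tight solution has a negative serving — not a feasible corner.
cheddar + kidney beans with both tight: 2.738 servings and 1.63 servings → $2.98.
cheddar + quinoa with both tight: 2.64 servings and 3.354 servings → $4.70.
kidney beans + quinoa with both targets exact would need a negative amount; discard.
The minimum over all feasible corners is $2.98.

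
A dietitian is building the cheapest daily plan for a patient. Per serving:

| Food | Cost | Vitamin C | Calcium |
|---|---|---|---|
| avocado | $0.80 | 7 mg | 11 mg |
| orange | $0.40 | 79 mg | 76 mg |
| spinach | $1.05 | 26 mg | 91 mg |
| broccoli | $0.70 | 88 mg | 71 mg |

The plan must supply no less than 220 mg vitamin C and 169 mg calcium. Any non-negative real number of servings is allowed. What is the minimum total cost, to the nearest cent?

$1.11

Check every corner: each single food scaled to meet both minima, and each pair solved so both constraints bind.
avocado only: max(220/7, 169/11) = 31.43 servings → $25.14.
orange only: max(220/79, 169/76) = 2.785 servings → $1.11.
spinach only: max(220/26, 169/91) = 8.462 servings → $8.88.
broccoli only: max(220/88, 169/71) = 2.5 servings → $1.75.
avocado + orange: the both-tight solution has a negative serving — not a feasible corner.
avocado + spinach: the both-tight solution has a negative serving — not a feasible corner.
avocado + broccoli with both targets exact would need a negative amount; discard.
orange + spinach: intersection lies outside the first quadrant.
orange + broccoli: intersection lies outside the first quadrant.
spinach + broccoli: intersection lies outside the first quadrant.
The minimum over all feasible corners is $1.11.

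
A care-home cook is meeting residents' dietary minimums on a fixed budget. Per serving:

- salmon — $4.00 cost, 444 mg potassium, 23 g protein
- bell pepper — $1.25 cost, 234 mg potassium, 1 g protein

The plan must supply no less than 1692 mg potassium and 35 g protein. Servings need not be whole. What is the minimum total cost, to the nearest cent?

Minimising a linear cost over {potassium ≥ 1692, protein ≥ 35, servings ≥ 0} — the optimum is at a vertex, using one or two foods.
salmon only: max(1692/444, 35/23) = 3.811 servings → $15.24.
bell pepper only: max(1692/234, 35/1) = 35 servings → $43.75.
salmon + bell pepper with both tight: 1.316 servings and 4.734 servings → $11.18.
Cheapest feasible corner: $11.18.

$11.18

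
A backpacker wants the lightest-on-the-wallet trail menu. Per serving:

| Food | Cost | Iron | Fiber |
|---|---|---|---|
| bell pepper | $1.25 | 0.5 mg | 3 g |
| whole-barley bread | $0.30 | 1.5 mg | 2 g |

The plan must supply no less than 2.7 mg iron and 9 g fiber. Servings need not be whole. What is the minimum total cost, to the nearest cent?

An LP optimum is at a vertex; with two nutrient constraints at most two foods are used. Check each candidate.
bell pepper only: max(2.7/0.5, 9/3) = 5.4 servings → $6.75.
whole-barley bread only: max(2.7/1.5, 9/2) = 4.5 servings → $1.35.
bell pepper + whole-barley bread with both tight: 2.314 servings and 1.029 servings → $3.20.
Cheapest feasible corner: $1.35.

$1.35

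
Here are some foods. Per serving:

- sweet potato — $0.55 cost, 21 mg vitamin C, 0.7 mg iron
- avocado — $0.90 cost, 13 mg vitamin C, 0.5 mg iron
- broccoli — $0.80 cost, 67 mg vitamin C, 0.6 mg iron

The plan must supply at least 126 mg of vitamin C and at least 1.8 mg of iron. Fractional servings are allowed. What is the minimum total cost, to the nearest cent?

sweet potato only: max(126/21, 1.8/0.7) = 6 servings → $3.30.
avocado only: max(126/13, 1.8/0.5) = 9.692 servings → $8.72.
broccoli only: max(126/67, 1.8/0.6) = 3 servings → $2.40.
sweet potato + avocado: intersection lies outside the first quadrant.
sweet potato + broccoli with both tight: 1.312 servings and 1.469 servings → $1.90.
avocado + broccoli with both tight: 1.751 servings and 1.541 servings → $2.81.
The minimum over all feasible corners is $1.90.

$1.90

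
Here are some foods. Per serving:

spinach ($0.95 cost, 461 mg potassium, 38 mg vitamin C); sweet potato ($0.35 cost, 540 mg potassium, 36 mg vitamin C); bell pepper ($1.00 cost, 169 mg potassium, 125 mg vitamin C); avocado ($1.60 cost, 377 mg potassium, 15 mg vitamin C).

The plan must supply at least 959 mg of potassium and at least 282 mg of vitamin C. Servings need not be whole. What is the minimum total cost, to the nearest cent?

The cheapest plan sits at a corner of the feasible region — with two constraints it uses at most two foods.
spinach only: max(959/461, 282/38) = 7.421 servings → $7.05.
sweet potato only: max(959/540, 282/36) = 7.833 servings → $2.74.
bell pepper only: max(959/169, 282/125) = 5.675 servings → $5.67.
avocado only: max(959/377, 282/15) = 18.8 servings → $30.08.
spinach + sweet potato: intersection lies outside the first quadrant.
spinach + bell pepper with both tight: 1.41 servings and 1.827 servings → $3.17.
spinach + avocado: the both-tight solution has a negative serving — not a feasible corner.
sweet potato + bell pepper with both tight: 1.176 servings and 1.917 servings → $2.33.
sweet potato + avocado: the both-tight solution has a negative serving — not a feasible corner.
bell pepper + avocado with both tight: 2.062 servings and 1.62 servings → $4.65.
The minimum over all feasible corners is $2.33.

$2.33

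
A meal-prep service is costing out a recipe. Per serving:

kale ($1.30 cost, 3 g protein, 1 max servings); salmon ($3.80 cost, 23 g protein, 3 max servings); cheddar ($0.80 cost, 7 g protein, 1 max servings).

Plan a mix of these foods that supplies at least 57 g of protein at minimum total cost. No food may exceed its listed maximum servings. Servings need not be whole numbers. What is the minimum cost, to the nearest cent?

$9.06

Cost per g of protein: cheddar $0.1143, salmon $0.1652, kale $0.4333.
Take 1 serving of cheddar: +7.0 g protein for $0.80 (total $0.80, still need 50.0 g).
Take 2.174 servings of salmon: +50.0 g protein for $8.26 (total $9.06, still need 0.0 g).
Greedy by cheapest-per-g is optimal for a single linear constraint, so the minimum cost is $9.06.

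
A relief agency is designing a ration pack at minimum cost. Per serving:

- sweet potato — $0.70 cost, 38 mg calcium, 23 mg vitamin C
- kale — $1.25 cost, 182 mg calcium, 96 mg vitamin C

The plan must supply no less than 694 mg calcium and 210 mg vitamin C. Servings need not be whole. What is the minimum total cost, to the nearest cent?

Minimising a linear cost over {calcium ≥ 694, vitamin C ≥ 210, servings ≥ 0} — the optimum is at a vertex, using one or two foods.
sweet potato only: max(694/38, 210/23) = 18.26 servings → $12.78.
kale only: max(694/182, 210/96) = 3.813 servings → $4.77.
sweet potato + kale: the both-tight solution has a negative serving — not a feasible corner.
The minimum over all feasible corners is $4.77.

$4.77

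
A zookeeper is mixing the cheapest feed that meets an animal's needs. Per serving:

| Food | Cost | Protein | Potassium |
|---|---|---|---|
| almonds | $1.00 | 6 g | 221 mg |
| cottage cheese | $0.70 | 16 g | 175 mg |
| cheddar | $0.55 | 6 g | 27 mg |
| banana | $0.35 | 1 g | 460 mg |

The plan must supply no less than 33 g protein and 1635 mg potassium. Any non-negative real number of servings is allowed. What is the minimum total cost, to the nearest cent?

Minimising a linear cost over {protein ≥ 33, potassium ≥ 1635, servings ≥ 0} — the optimum is at a vertex, using one or two foods.
almonds only: max(33/6, 1635/221) = 7.398 servings → $7.40.
cottage cheese only: max(33/16, 1635/175) = 9.343 servings → $6.54.
cheddar only: max(33/6, 1635/27) = 60.56 servings → $33.31.
banana only: max(33/1, 1635/460) = 33 servings → $11.55.
almonds + cottage cheese: intersection lies outside the first quadrant.
almonds + cheddar with both targets exact would need a negative amount; discard.
almonds + banana with both tight: 5.335 servings and 0.9913 servings → $5.68.
cottage cheese + cheddar: the both-tight solution has a negative serving — not a feasible corner.
cottage cheese + banana with both tight: 1.885 servings and 2.837 servings → $2.31.
cheddar + banana with both tight: 4.956 servings and 3.263 servings → $3.87.
Cheapest feasible corner: $2.31.

$2.31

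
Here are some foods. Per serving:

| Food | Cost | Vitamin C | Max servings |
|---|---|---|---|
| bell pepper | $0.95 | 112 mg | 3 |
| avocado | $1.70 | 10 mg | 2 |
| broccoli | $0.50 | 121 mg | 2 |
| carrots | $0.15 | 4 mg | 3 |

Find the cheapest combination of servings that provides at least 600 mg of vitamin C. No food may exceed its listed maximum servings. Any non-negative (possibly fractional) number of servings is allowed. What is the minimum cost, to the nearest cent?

Cost per mg of vitamin C: broccoli $0.0041, bell pepper $0.0085, carrots $0.0375, avocado $0.1700.
Take 2 servings of broccoli: +242.0 mg vitamin C for $1.00 (total $1.00, still need 358.0 mg).
Take 3 servings of bell pepper: +336.0 mg vitamin C for $2.85 (total $3.85, still need 22.0 mg).
Take 3 servings of carrots: +12.0 mg vitamin C for $0.45 (total $4.30, still need 10.0 mg).
Take 1 serving of avocado: +10.0 mg vitamin C for $1.70 (total $6.00, still need 0.0 mg).
Filling from the cheapest source first is optimal under one linear minimum: $6.00.

$6.00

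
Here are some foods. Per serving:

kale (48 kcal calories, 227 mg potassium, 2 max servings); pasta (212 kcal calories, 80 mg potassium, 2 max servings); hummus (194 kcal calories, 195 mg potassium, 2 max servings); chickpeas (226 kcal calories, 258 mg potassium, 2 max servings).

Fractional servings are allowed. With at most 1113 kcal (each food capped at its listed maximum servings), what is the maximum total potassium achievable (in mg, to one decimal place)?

Potassium per kcal: kale 4.729, chickpeas 1.142, hummus 1.005, pasta 0.3774.
Take 2 servings of kale: uses 96 kcal, +454.0 mg potassium (running total 454.0 mg).
Take 2 servings of chickpeas: uses 452 kcal, +516.0 mg potassium (running total 970.0 mg).
Take 2 servings of hummus: uses 388 kcal, +390.0 mg potassium (running total 1360.0 mg).
Take 0.8349 servings of pasta: uses 177 kcal, +66.8 mg potassium (running total 1426.8 mg).
Filling greedily by potassium-per-kcal is optimal for one linear limit, giving 1426.8 mg.

1426.8 mg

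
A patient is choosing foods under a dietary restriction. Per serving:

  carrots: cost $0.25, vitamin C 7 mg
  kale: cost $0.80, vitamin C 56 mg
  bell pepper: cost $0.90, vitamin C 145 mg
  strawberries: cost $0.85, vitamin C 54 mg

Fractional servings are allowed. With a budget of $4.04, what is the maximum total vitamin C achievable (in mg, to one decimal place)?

Vitamin C per dollar: bell pepper 161.1, kale 70, strawberries 63.53, carrots 28.
With no serving limits, spend the whole cost allowance on bell pepper: $4.04 / $0.90 × 145 mg = 650.9 mg.

650.9 mg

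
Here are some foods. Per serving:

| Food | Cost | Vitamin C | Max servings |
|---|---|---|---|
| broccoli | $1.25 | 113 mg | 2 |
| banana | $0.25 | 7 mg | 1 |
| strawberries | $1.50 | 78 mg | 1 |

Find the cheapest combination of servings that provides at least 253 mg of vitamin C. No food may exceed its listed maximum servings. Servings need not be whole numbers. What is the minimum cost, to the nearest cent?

Cost per mg of vitamin C: broccoli $0.0111, strawberries $0.0192, banana $0.0357.
Take 2 servings of broccoli: +226.0 mg vitamin C for $2.50 (total $2.50, still need 27.0 mg).
Take 0.3462 servings of strawberries: +27.0 mg vitamin C for $0.52 (total $3.02, still need 0.0 mg).
Filling from the cheapest source first is optimal under one linear minimum: $3.02.

$3.02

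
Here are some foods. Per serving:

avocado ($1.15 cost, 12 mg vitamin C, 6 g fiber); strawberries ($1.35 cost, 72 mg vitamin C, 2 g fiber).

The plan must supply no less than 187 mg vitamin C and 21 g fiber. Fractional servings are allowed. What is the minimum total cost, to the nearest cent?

$6.09

For a min-cost LP with two ≥-constraints, a basic feasible solution has at most two positive variables.
avocado only: max(187/12, 21/6) = 15.58 servings → $17.92.
strawberries only: max(187/72, 21/2) = 10.5 servings → $14.18.
avocado + strawberries with both tight: 2.789 servings and 2.132 servings → $6.09.
The minimum over all feasible corners is $6.09.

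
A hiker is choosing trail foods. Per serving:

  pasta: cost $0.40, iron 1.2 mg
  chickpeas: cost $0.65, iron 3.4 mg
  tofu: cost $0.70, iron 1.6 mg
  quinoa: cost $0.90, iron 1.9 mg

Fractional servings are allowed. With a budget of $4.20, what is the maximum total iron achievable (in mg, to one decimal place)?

Iron per dollar: chickpeas 5.231, pasta 3, tofu 2.286, quinoa 2.111.
With no serving limits, spend the whole cost allowance on chickpeas: $4.20 / $0.65 × 3.4 mg = 22.0 mg.

22.0 mg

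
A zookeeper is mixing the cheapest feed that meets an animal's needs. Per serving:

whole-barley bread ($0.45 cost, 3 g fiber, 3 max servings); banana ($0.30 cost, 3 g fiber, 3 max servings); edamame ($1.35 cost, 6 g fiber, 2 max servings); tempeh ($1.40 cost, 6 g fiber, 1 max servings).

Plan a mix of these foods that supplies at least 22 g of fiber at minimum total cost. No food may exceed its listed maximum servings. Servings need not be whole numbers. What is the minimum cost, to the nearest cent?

Cost per g of fiber: banana $0.1000, whole-barley bread $0.1500, edamame $0.2250, tempeh $0.2333.
Take 3 servings of banana: +9.0 g fiber for $0.90 (total $0.90, still need 13.0 g).
Take 3 servings of whole-barley bread: +9.0 g fiber for $1.35 (total $2.25, still need 4.0 g).
Take 0.6667 servings of edamame: +4.0 g fiber for $0.90 (total $3.15, still need 0.0 g).
Filling from the cheapest source first is optimal under one linear minimum: $3.15.

$3.15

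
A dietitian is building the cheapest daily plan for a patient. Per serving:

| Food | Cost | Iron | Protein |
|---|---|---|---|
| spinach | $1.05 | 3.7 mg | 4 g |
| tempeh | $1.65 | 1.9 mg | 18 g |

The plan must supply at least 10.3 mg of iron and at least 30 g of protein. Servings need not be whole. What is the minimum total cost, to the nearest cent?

spinach only: max(10.3/3.7, 30/4) = 7.5 servings → $7.88.
tempeh only: max(10.3/1.9, 30/18) = 5.421 servings → $8.94.
spinach + tempeh with both tight: 2.176 servings and 1.183 servings → $4.24.
The minimum over all feasible corners is $4.24.

$4.24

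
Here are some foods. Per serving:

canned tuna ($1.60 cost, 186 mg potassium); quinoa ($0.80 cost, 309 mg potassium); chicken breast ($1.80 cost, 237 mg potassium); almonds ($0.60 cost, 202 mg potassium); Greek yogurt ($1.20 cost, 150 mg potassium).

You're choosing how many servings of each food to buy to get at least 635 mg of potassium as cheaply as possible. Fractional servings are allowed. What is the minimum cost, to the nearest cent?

$1.64

Cost per mg of potassium: quinoa $0.0026, almonds $0.0030, chicken breast $0.0076, Greek yogurt $0.0080, canned tuna $0.0086.
With no serving limits, use only quinoa: 635 mg / 309 mg = 2.055 servings × $0.80 = $1.64.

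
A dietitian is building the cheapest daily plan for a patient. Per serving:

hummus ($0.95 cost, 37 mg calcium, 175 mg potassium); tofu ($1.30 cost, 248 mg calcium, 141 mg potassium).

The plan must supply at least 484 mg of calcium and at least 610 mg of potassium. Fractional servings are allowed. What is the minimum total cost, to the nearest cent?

$4.18

At the optimum either one food covers both requirements or two foods hit both targets exactly; no other combination can be cheaper.
hummus only: max(484/37, 610/175) = 13.08 servings → $12.43.
tofu only: max(484/248, 610/141) = 4.326 servings → $5.62.
hummus + tofu with both tight: 2.175 servings and 1.627 servings → $4.18.
The minimum over all feasible corners is $4.18.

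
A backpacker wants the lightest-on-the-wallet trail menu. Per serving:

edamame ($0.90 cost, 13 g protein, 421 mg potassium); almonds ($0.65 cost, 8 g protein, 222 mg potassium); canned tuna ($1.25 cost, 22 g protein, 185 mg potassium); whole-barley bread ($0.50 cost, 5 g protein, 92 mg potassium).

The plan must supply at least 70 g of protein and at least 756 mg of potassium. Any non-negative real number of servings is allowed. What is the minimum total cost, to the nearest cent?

Two binding constraints pin down two serving amounts, so the optimal mix uses at most two foods. The candidates are each food alone (scaled to the tighter of protein/potassium) and each pair with both constraints tight.
edamame only: max(70/13, 756/421) = 5.385 servings → $4.85.
almonds only: max(70/8, 756/222) = 8.75 servings → $5.69.
canned tuna only: max(70/22, 756/185) = 4.086 servings → $5.11.
whole-barley bread only: max(70/5, 756/92) = 14 servings → $7.00.
edamame + almonds: the both-tight solution has a negative serving — not a feasible corner.
edamame + canned tuna with both tight: 0.537 servings and 2.865 servings → $4.06.
edamame + whole-barley bread: the both-tight solution has a negative serving — not a feasible corner.
almonds + canned tuna with both tight: 1.082 servings and 2.788 servings → $4.19.
almonds + whole-barley bread: the both-tight solution has a negative serving — not a feasible corner.
canned tuna + whole-barley bread with both tight: 2.42 servings and 3.35 servings → $4.70.
So the least-cost plan costs $4.06.

$4.06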